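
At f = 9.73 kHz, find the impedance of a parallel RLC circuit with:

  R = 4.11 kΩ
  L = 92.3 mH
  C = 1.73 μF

Step 1 — Angular frequency: ω = 2π·f = 2π·9730 = 6.114e+04 rad/s.
Step 2 — Component impedances:
  R: Z = R = 4110 Ω
  L: Z = jωL = j·6.114e+04·0.0923 = 0 + j5643 Ω
  C: Z = 1/(jωC) = -j/(ω·C) = 0 - j9.455 Ω
Step 3 — Parallel combination: 1/Z_total = 1/R + 1/L + 1/C; Z_total = 0.02182 - j9.471 Ω = 9.471∠-89.9° Ω.

Z = 0.02182 - j9.471 Ω = 9.471∠-89.9° Ω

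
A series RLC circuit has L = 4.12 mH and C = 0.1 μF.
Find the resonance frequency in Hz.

Step 1 — Resonance condition Im(Z)=0 gives ω₀ = 1/√(LC).
Step 2 — ω₀ = 1/√(0.00412·1e-07) = 4.927e+04 rad/s.
Step 3 — f₀ = ω₀/(2π) = 7841 Hz.

f₀ = 7841 Hz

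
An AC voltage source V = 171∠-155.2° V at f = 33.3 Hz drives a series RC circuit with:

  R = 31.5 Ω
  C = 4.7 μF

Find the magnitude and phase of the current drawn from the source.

Step 1 — Angular frequency: ω = 2π·f = 2π·33.3 = 209.2 rad/s.
Step 2 — Component impedances:
  R: Z = R = 31.5 Ω
  C: Z = 1/(jωC) = -j/(ω·C) = 0 - j1017 Ω
Step 3 — Series combination: Z_total = R + C = 31.5 - j1017 Ω = 1017∠-88.2° Ω.
Step 4 — Source phasor: V = 171∠-155.2° V = -155.2 - j71.73 V.
Step 5 — Ohm's law: I = V / Z_total = (-155.2 - j71.73) / (31.5 - j1017) = 0.06574 - j0.1547 A.
Step 6 — Convert to polar: |I| = 0.1681 A, ∠I = -67.0°.

I = 0.1681∠-67.0° A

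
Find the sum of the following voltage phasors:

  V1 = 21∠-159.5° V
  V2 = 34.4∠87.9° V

Step 1 — Convert each phasor to rectangular form:
  V1 = 21·(cos(-159.5°) + j·sin(-159.5°)) = -19.67 - j7.354 V
  V2 = 34.4·(cos(87.9°) + j·sin(87.9°)) = 1.261 + j34.38 V
Step 2 — Sum components: V_total = -18.41 + j27.02 V.
Step 3 — Convert to polar: |V_total| = 32.7 V, ∠V_total = 124.3°.

V_total = 32.7∠124.3° V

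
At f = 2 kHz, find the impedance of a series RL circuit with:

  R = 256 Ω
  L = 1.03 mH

Step 1 — Angular frequency: ω = 2π·f = 2π·2000 = 1.257e+04 rad/s.
Step 2 — Component impedances:
  R: Z = R = 256 Ω
  L: Z = jωL = j·1.257e+04·0.00103 = 0 + j12.94 Ω
Step 3 — Series combination: Z_total = R + L = 256 + j12.94 Ω = 256.3∠2.9° Ω.

Z = 256 + j12.94 Ω = 256.3∠2.9° Ω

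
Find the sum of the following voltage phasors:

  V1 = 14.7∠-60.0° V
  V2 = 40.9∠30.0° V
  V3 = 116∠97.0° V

Step 1 — Convert each phasor to rectangular form:
  V1 = 14.7·(cos(-60.0°) + j·sin(-60.0°)) = 7.35 - j12.73 V
  V2 = 40.9·(cos(30.0°) + j·sin(30.0°)) = 35.42 + j20.45 V
  V3 = 116·(cos(97.0°) + j·sin(97.0°)) = -14.14 + j115.1 V
Step 2 — Sum components: V_total = 28.63 + j122.9 V.
Step 3 — Convert to polar: |V_total| = 126.1 V, ∠V_total = 76.9°.

V_total = 126.1∠76.9° V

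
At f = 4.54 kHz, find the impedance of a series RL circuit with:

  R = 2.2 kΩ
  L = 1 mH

Step 1 — Angular frequency: ω = 2π·f = 2π·4540 = 2.853e+04 rad/s.
Step 2 — Component impedances:
  R: Z = R = 2200 Ω
  L: Z = jωL = j·2.853e+04·0.001 = 0 + j28.53 Ω
Step 3 — Series combination: Z_total = R + L = 2200 + j28.53 Ω = 2200∠0.7° Ω.

Z = 2200 + j28.53 Ω = 2200∠0.7° Ω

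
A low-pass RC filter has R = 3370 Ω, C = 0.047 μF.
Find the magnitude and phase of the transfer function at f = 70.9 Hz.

Step 1 — Angular frequency: ω = 2π·70.9 = 445.5 rad/s.
Step 2 — Transfer function: H(jω) = 1/(1 + jωRC).
Step 3 — Denominator: 1 + jωRC = 1 + j·445.5·3370·4.7e-08 = 1 + j0.07056.
Step 4 — H = 0.995 - j0.07021.
Step 5 — Magnitude: |H| = 0.9975 (-0.0 dB); phase: φ = -4.0°.

|H| = 0.9975 (-0.0 dB), φ = -4.0°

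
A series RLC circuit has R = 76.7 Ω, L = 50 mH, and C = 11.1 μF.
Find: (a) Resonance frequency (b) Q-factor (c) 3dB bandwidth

Step 1 — Resonance: ω₀ = 1/√(LC) = 1/√(0.05·1.11e-05) = 1342 rad/s.
Step 2 — f₀ = ω₀/(2π) = 213.6 Hz.
Step 3 — Series Q: Q = ω₀L/R = 1342·0.05/76.7 = 0.875.
Step 4 — Bandwidth: Δω = ω₀/Q = 1534 rad/s; BW = Δω/(2π) = 244.1 Hz.

(a) f₀ = 213.6 Hz  (b) Q = 0.875  (c) BW = 244.1 Hz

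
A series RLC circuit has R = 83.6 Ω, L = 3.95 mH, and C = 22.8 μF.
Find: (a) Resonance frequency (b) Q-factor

Step 1 — Resonance condition Im(Z)=0 gives ω₀ = 1/√(LC).
Step 2 — ω₀ = 1/√(0.00395·2.28e-05) = 3332 rad/s.
Step 3 — f₀ = ω₀/(2π) = 530.3 Hz.
Step 4 — Series Q: Q = ω₀L/R = 3332·0.00395/83.6 = 0.1574.

(a) f₀ = 530.3 Hz  (b) Q = 0.1574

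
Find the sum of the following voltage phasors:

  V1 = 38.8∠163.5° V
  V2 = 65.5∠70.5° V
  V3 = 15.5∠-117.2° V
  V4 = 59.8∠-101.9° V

Step 1 — Convert each phasor to rectangular form:
  V1 = 38.8·(cos(163.5°) + j·sin(163.5°)) = -37.2 + j11.02 V
  V2 = 65.5·(cos(70.5°) + j·sin(70.5°)) = 21.86 + j61.74 V
  V3 = 15.5·(cos(-117.2°) + j·sin(-117.2°)) = -7.085 - j13.79 V
  V4 = 59.8·(cos(-101.9°) + j·sin(-101.9°)) = -12.33 - j58.51 V
Step 2 — Sum components: V_total = -34.75 + j0.462 V.
Step 3 — Convert to polar: |V_total| = 34.76 V, ∠V_total = 179.2°.

V_total = 34.76∠179.2° V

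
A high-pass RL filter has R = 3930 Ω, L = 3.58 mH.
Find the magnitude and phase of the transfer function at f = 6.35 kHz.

Step 1 — Angular frequency: ω = 2π·6350 = 3.99e+04 rad/s.
Step 2 — Transfer function: H(jω) = jωL/(R + jωL).
Step 3 — Numerator jωL = j·142.8; denominator R + jωL = 3930 + j142.8.
Step 4 — H = 0.001319 + j0.0363.
Step 5 — Magnitude: |H| = 0.03632 (-28.8 dB); phase: φ = 87.9°.

|H| = 0.03632 (-28.8 dB), φ = 87.9°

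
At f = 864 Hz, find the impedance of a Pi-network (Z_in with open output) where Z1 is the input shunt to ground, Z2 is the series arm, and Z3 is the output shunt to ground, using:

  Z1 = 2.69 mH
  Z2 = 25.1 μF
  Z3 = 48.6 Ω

Step 1 — Angular frequency: ω = 2π·f = 2π·864 = 5429 rad/s.
Step 2 — Component impedances:
  Z1: Z = jωL = j·5429·0.00269 = 0 + j14.6 Ω
  Z2: Z = 1/(jωC) = -j/(ω·C) = 0 - j7.339 Ω
  Z3: Z = R = 48.6 Ω
Step 3 — With open output, the series arm Z2 and the output shunt Z3 appear in series to ground: Z2 + Z3 = 48.6 - j7.339 Ω.
Step 4 — Parallel with input shunt Z1: Z_in = Z1 || (Z2 + Z3) = 4.292 + j13.96 Ω = 14.61∠72.9° Ω.

Z = 4.292 + j13.96 Ω = 14.61∠72.9° Ω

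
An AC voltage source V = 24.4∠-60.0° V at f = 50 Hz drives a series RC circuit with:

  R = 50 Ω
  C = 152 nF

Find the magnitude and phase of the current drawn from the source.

Step 1 — Angular frequency: ω = 2π·f = 2π·50 = 314.2 rad/s.
Step 2 — Component impedances:
  R: Z = R = 50 Ω
  C: Z = 1/(jωC) = -j/(ω·C) = 0 - j2.094e+04 Ω
Step 3 — Series combination: Z_total = R + C = 50 - j2.094e+04 Ω = 2.094e+04∠-89.9° Ω.
Step 4 — Source phasor: V = 24.4∠-60.0° V = 12.2 - j21.13 V.
Step 5 — Ohm's law: I = V / Z_total = (12.2 - j21.13) / (50 - j2.094e+04) = 0.00101 + j0.0005802 A.
Step 6 — Convert to polar: |I| = 0.001165 A, ∠I = 29.9°.

I = 0.001165∠29.9° A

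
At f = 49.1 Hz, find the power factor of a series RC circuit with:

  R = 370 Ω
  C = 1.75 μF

Step 1 — Angular frequency: ω = 2π·f = 2π·49.1 = 308.5 rad/s.
Step 2 — Component impedances:
  R: Z = R = 370 Ω
  C: Z = 1/(jωC) = -j/(ω·C) = 0 - j1852 Ω
Step 3 — Series combination: Z_total = R + C = 370 - j1852 Ω = 1889∠-78.7° Ω.
Step 4 — Power factor: PF = cos(φ) = Re(Z)/|Z| = 370/1889 = 0.1959.
Step 5 — Type: Im(Z) = -1852 ⇒ leading (phase φ = -78.7°).

PF = 0.1959 (leading, φ = -78.7°)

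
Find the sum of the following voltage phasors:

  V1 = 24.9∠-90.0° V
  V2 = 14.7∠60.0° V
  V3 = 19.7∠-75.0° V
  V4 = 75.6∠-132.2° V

Step 1 — Convert each phasor to rectangular form:
  V1 = 24.9·(cos(-90.0°) + j·sin(-90.0°)) = 0 - j24.9 V
  V2 = 14.7·(cos(60.0°) + j·sin(60.0°)) = 7.35 + j12.73 V
  V3 = 19.7·(cos(-75.0°) + j·sin(-75.0°)) = 5.099 - j19.03 V
  V4 = 75.6·(cos(-132.2°) + j·sin(-132.2°)) = -50.78 - j56 V
Step 2 — Sum components: V_total = -38.33 - j87.2 V.
Step 3 — Convert to polar: |V_total| = 95.26 V, ∠V_total = -113.7°.

V_total = 95.26∠-113.7° V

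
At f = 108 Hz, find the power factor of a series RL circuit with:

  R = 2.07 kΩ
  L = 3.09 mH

Step 1 — Angular frequency: ω = 2π·f = 2π·108 = 678.6 rad/s.
Step 2 — Component impedances:
  R: Z = R = 2070 Ω
  L: Z = jωL = j·678.6·0.00309 = 0 + j2.097 Ω
Step 3 — Series combination: Z_total = R + L = 2070 + j2.097 Ω = 2070∠0.1° Ω.
Step 4 — Power factor: PF = cos(φ) = Re(Z)/|Z| = 2070/2070 = 1.
Step 5 — Type: Im(Z) = 2.097 ⇒ lagging (phase φ = 0.1°).

PF = 1 (lagging, φ = 0.1°)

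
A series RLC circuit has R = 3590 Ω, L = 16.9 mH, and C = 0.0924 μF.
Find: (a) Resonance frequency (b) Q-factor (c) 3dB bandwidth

Step 1 — Resonance condition Im(Z)=0 gives ω₀ = 1/√(LC).
Step 2 — ω₀ = 1/√(0.0169·9.24e-08) = 2.531e+04 rad/s.
Step 3 — f₀ = ω₀/(2π) = 4028 Hz.
Step 4 — Series Q: Q = ω₀L/R = 2.531e+04·0.0169/3590 = 0.1191.
Step 5 — 3dB bandwidth: Δω = ω₀/Q = 2.124e+05 rad/s; BW = Δω/(2π) = 3.381e+04 Hz.

(a) f₀ = 4028 Hz  (b) Q = 0.1191  (c) BW = 3.381e+04 Hz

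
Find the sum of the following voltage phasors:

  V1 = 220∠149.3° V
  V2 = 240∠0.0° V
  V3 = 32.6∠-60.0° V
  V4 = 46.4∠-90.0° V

Step 1 — Convert each phasor to rectangular form:
  V1 = 220·(cos(149.3°) + j·sin(149.3°)) = -189.2 + j112.3 V
  V2 = 240·(cos(0.0°) + j·sin(0.0°)) = 240 V
  V3 = 32.6·(cos(-60.0°) + j·sin(-60.0°)) = 16.3 - j28.23 V
  V4 = 46.4·(cos(-90.0°) + j·sin(-90.0°)) = 0 - j46.4 V
Step 2 — Sum components: V_total = 67.13 + j37.69 V.
Step 3 — Convert to polar: |V_total| = 76.99 V, ∠V_total = 29.3°.

V_total = 76.99∠29.3° V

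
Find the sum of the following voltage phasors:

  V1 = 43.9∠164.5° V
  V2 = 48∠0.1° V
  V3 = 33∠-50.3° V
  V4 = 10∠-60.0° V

Step 1 — Convert each phasor to rectangular form:
  V1 = 43.9·(cos(164.5°) + j·sin(164.5°)) = -42.3 + j11.73 V
  V2 = 48·(cos(0.1°) + j·sin(0.1°)) = 48 + j0.08378 V
  V3 = 33·(cos(-50.3°) + j·sin(-50.3°)) = 21.08 - j25.39 V
  V4 = 10·(cos(-60.0°) + j·sin(-60.0°)) = 5 - j8.66 V
Step 2 — Sum components: V_total = 31.78 - j22.23 V.
Step 3 — Convert to polar: |V_total| = 38.78 V, ∠V_total = -35.0°.

V_total = 38.78∠-35.0° V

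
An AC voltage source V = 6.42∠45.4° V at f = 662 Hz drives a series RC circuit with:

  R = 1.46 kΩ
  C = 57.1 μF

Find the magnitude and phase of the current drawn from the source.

Step 1 — Angular frequency: ω = 2π·f = 2π·662 = 4159 rad/s.
Step 2 — Component impedances:
  R: Z = R = 1460 Ω
  C: Z = 1/(jωC) = -j/(ω·C) = 0 - j4.21 Ω
Step 3 — Series combination: Z_total = R + C = 1460 - j4.21 Ω = 1460∠-0.2° Ω.
Step 4 — Source phasor: V = 6.42∠45.4° V = 4.508 + j4.571 V.
Step 5 — Ohm's law: I = V / Z_total = (4.508 + j4.571) / (1460 - j4.21) = 0.003078 + j0.00314 A.
Step 6 — Convert to polar: |I| = 0.004397 A, ∠I = 45.6°.

I = 0.004397∠45.6° A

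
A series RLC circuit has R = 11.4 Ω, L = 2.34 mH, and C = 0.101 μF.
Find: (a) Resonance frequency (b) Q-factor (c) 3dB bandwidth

Step 1 — Resonance: ω₀ = 1/√(LC) = 1/√(0.00234·1.01e-07) = 6.505e+04 rad/s.
Step 2 — f₀ = ω₀/(2π) = 1.035e+04 Hz.
Step 3 — Series Q: Q = ω₀L/R = 6.505e+04·0.00234/11.4 = 13.35.
Step 4 — Bandwidth: Δω = ω₀/Q = 4872 rad/s; BW = Δω/(2π) = 775.4 Hz.

(a) f₀ = 1.035e+04 Hz  (b) Q = 13.35  (c) BW = 775.4 Hz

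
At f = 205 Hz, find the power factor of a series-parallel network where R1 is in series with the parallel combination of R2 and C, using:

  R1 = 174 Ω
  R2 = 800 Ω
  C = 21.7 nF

Step 1 — Angular frequency: ω = 2π·f = 2π·205 = 1288 rad/s.
Step 2 — Component impedances:
  R1: Z = R = 174 Ω
  R2: Z = R = 800 Ω
  C: Z = 1/(jωC) = -j/(ω·C) = 0 - j3.578e+04 Ω
Step 3 — Parallel branch: R2 || C = 1/(1/R2 + 1/C) = 799.6 - j17.88 Ω.
Step 4 — Series with R1: Z_total = R1 + (R2 || C) = 973.6 - j17.88 Ω = 973.8∠-1.1° Ω.
Step 5 — Power factor: PF = cos(φ) = Re(Z)/|Z| = 973.6/973.8 = 0.9998.
Step 6 — Type: Im(Z) = -17.88 ⇒ leading (phase φ = -1.1°).

PF = 0.9998 (leading, φ = -1.1°)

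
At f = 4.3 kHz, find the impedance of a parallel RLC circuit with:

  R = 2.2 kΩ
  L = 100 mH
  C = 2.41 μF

Step 1 — Angular frequency: ω = 2π·f = 2π·4300 = 2.702e+04 rad/s.
Step 2 — Component impedances:
  R: Z = R = 2200 Ω
  L: Z = jωL = j·2.702e+04·0.1 = 0 + j2702 Ω
  C: Z = 1/(jωC) = -j/(ω·C) = 0 - j15.36 Ω
Step 3 — Parallel combination: 1/Z_total = 1/R + 1/L + 1/C; Z_total = 0.1084 - j15.45 Ω = 15.45∠-89.6° Ω.

Z = 0.1084 - j15.45 Ω = 15.45∠-89.6° Ω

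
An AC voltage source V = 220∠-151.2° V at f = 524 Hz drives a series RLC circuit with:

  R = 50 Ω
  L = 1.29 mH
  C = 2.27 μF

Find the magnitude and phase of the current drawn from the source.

Step 1 — Angular frequency: ω = 2π·f = 2π·524 = 3292 rad/s.
Step 2 — Component impedances:
  R: Z = R = 50 Ω
  L: Z = jωL = j·3292·0.00129 = 0 + j4.247 Ω
  C: Z = 1/(jωC) = -j/(ω·C) = 0 - j133.8 Ω
Step 3 — Series combination: Z_total = R + L + C = 50 - j129.6 Ω = 138.9∠-68.9° Ω.
Step 4 — Source phasor: V = 220∠-151.2° V = -192.8 - j106 V.
Step 5 — Ohm's law: I = V / Z_total = (-192.8 - j106) / (50 - j129.6) = 0.2122 - j1.57 A.
Step 6 — Convert to polar: |I| = 1.584 A, ∠I = -82.3°.

I = 1.584∠-82.3° A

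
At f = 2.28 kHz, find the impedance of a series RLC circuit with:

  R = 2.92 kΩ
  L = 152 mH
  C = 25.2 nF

Step 1 — Angular frequency: ω = 2π·f = 2π·2280 = 1.433e+04 rad/s.
Step 2 — Component impedances:
  R: Z = R = 2920 Ω
  L: Z = jωL = j·1.433e+04·0.152 = 0 + j2178 Ω
  C: Z = 1/(jωC) = -j/(ω·C) = 0 - j2770 Ω
Step 3 — Series combination: Z_total = R + L + C = 2920 - j592.5 Ω = 2980∠-11.5° Ω.

Z = 2920 - j592.5 Ω = 2980∠-11.5° Ω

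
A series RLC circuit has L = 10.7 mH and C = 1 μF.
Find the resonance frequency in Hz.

Step 1 — Resonance condition Im(Z)=0 gives ω₀ = 1/√(LC).
Step 2 — ω₀ = 1/√(0.0107·1e-06) = 9667 rad/s.
Step 3 — f₀ = ω₀/(2π) = 1539 Hz.

f₀ = 1539 Hz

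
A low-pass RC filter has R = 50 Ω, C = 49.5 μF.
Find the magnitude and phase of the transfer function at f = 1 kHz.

Step 1 — Angular frequency: ω = 2π·1000 = 6283 rad/s.
Step 2 — Transfer function: H(jω) = 1/(1 + jωRC).
Step 3 — Denominator: 1 + jωRC = 1 + j·6283·50·4.95e-05 = 1 + j15.55.
Step 4 — H = 0.004118 - j0.06404.
Step 5 — Magnitude: |H| = 0.06417 (-23.9 dB); phase: φ = -86.3°.

|H| = 0.06417 (-23.9 dB), φ = -86.3°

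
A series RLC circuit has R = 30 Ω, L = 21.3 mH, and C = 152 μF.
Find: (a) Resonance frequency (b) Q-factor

Step 1 — Resonance condition Im(Z)=0 gives ω₀ = 1/√(LC).
Step 2 — ω₀ = 1/√(0.0213·0.000152) = 555.8 rad/s.
Step 3 — f₀ = ω₀/(2π) = 88.45 Hz.
Step 4 — Series Q: Q = ω₀L/R = 555.8·0.0213/30 = 0.3946.

(a) f₀ = 88.45 Hz  (b) Q = 0.3946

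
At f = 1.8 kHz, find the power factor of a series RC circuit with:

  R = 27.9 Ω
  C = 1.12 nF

Step 1 — Angular frequency: ω = 2π·f = 2π·1800 = 1.131e+04 rad/s.
Step 2 — Component impedances:
  R: Z = R = 27.9 Ω
  C: Z = 1/(jωC) = -j/(ω·C) = 0 - j7.895e+04 Ω
Step 3 — Series combination: Z_total = R + C = 27.9 - j7.895e+04 Ω = 7.895e+04∠-90.0° Ω.
Step 4 — Power factor: PF = cos(φ) = Re(Z)/|Z| = 27.9/7.895e+04 = 0.0003534.
Step 5 — Type: Im(Z) = -7.895e+04 ⇒ leading (phase φ = -90.0°).

PF = 0.0003534 (leading, φ = -90.0°)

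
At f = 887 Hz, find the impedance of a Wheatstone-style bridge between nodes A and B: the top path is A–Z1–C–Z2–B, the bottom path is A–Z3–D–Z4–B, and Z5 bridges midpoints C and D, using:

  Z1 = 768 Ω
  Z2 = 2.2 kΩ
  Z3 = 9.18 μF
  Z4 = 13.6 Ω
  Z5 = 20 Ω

Step 1 — Angular frequency: ω = 2π·f = 2π·887 = 5573 rad/s.
Step 2 — Component impedances:
  Z1: Z = R = 768 Ω
  Z2: Z = R = 2200 Ω
  Z3: Z = 1/(jωC) = -j/(ω·C) = 0 - j19.55 Ω
  Z4: Z = R = 13.6 Ω
  Z5: Z = R = 20 Ω
Step 3 — Bridge requires nodal analysis (the Z5 bridge couples midpoints C and D, so the two paths cannot be reduced to a simple series/parallel combination). Setting node B to ground and injecting 1 A at node A, the 3-node admittance system at A, C, D solves to V_A = Z_AB = 14 - j19.53 Ω = 24.03∠-54.4° Ω.

Z = 14 - j19.53 Ω = 24.03∠-54.4° Ω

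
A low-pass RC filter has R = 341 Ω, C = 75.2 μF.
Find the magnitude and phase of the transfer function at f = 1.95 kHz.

Step 1 — Angular frequency: ω = 2π·1950 = 1.225e+04 rad/s.
Step 2 — Transfer function: H(jω) = 1/(1 + jωRC).
Step 3 — Denominator: 1 + jωRC = 1 + j·1.225e+04·341·7.52e-05 = 1 + j314.2.
Step 4 — H = 1.013e-05 - j0.003183.
Step 5 — Magnitude: |H| = 0.003183 (-49.9 dB); phase: φ = -89.8°.

|H| = 0.003183 (-49.9 dB), φ = -89.8°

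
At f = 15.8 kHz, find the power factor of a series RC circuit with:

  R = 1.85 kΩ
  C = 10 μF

Step 1 — Angular frequency: ω = 2π·f = 2π·1.58e+04 = 9.927e+04 rad/s.
Step 2 — Component impedances:
  R: Z = R = 1850 Ω
  C: Z = 1/(jωC) = -j/(ω·C) = 0 - j1.007 Ω
Step 3 — Series combination: Z_total = R + C = 1850 - j1.007 Ω = 1850∠-0.0° Ω.
Step 4 — Power factor: PF = cos(φ) = Re(Z)/|Z| = 1850/1850 = 1.
Step 5 — Type: Im(Z) = -1.007 ⇒ leading (phase φ = -0.0°).

PF = 1 (leading, φ = -0.0°)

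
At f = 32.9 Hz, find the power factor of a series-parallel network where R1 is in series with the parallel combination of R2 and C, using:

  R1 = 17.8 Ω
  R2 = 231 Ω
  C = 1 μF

Step 1 — Angular frequency: ω = 2π·f = 2π·32.9 = 206.7 rad/s.
Step 2 — Component impedances:
  R1: Z = R = 17.8 Ω
  R2: Z = R = 231 Ω
  C: Z = 1/(jωC) = -j/(ω·C) = 0 - j4838 Ω
Step 3 — Parallel branch: R2 || C = 1/(1/R2 + 1/C) = 230.5 - j11.01 Ω.
Step 4 — Series with R1: Z_total = R1 + (R2 || C) = 248.3 - j11.01 Ω = 248.5∠-2.5° Ω.
Step 5 — Power factor: PF = cos(φ) = Re(Z)/|Z| = 248.27/248.52 = 0.999.
Step 6 — Type: Im(Z) = -11.01 ⇒ leading (phase φ = -2.5°).

PF = 0.999 (leading, φ = -2.5°)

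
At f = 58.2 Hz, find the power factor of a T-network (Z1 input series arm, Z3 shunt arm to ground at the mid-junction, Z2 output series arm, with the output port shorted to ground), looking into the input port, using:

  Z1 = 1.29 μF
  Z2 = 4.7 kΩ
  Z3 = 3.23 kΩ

Step 1 — Angular frequency: ω = 2π·f = 2π·58.2 = 365.7 rad/s.
Step 2 — Component impedances:
  Z1: Z = 1/(jωC) = -j/(ω·C) = 0 - j2120 Ω
  Z2: Z = R = 4700 Ω
  Z3: Z = R = 3230 Ω
Step 3 — With the output port shorted to ground, the output series arm Z2 runs from the junction to ground; the shunt arm Z3 also runs from the junction to ground. They appear in parallel: Z3 || Z2 = 1914 Ω.
Step 4 — Series with input arm Z1: Z_in = Z1 + (Z3 || Z2) = 1914 - j2120 Ω = 2856∠-47.9° Ω.
Step 5 — Power factor: PF = cos(φ) = Re(Z)/|Z| = 1914/2856 = 0.6702.
Step 6 — Type: Im(Z) = -2120 ⇒ leading (phase φ = -47.9°).

PF = 0.6702 (leading, φ = -47.9°)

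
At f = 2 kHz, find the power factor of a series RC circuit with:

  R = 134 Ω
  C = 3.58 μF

Step 1 — Angular frequency: ω = 2π·f = 2π·2000 = 1.257e+04 rad/s.
Step 2 — Component impedances:
  R: Z = R = 134 Ω
  C: Z = 1/(jωC) = -j/(ω·C) = 0 - j22.23 Ω
Step 3 — Series combination: Z_total = R + C = 134 - j22.23 Ω = 135.8∠-9.4° Ω.
Step 4 — Power factor: PF = cos(φ) = Re(Z)/|Z| = 134/135.83 = 0.9865.
Step 5 — Type: Im(Z) = -22.23 ⇒ leading (phase φ = -9.4°).

PF = 0.9865 (leading, φ = -9.4°)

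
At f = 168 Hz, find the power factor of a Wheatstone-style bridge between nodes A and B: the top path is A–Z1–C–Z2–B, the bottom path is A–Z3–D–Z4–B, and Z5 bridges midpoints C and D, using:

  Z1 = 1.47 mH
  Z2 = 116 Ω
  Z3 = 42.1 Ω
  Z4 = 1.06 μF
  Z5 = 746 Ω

Step 1 — Angular frequency: ω = 2π·f = 2π·168 = 1056 rad/s.
Step 2 — Component impedances:
  Z1: Z = jωL = j·1056·0.00147 = 0 + j1.552 Ω
  Z2: Z = R = 116 Ω
  Z3: Z = R = 42.1 Ω
  Z4: Z = 1/(jωC) = -j/(ω·C) = 0 - j893.7 Ω
  Z5: Z = R = 746 Ω
Step 3 — Bridge requires nodal analysis (the Z5 bridge couples midpoints C and D, so the two paths cannot be reduced to a simple series/parallel combination). Setting node B to ground and injecting 1 A at node A, the 3-node admittance system at A, C, D solves to V_A = Z_AB = 113.8 - j13.14 Ω = 114.6∠-6.6° Ω.
Step 4 — Power factor: PF = cos(φ) = Re(Z)/|Z| = 113.818/114.575 = 0.9934.
Step 5 — Type: Im(Z) = -13.14 ⇒ leading (phase φ = -6.6°).

PF = 0.9934 (leading, φ = -6.6°)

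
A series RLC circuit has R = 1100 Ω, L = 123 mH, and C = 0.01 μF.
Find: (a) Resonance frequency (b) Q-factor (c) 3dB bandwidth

Step 1 — Resonance condition Im(Z)=0 gives ω₀ = 1/√(LC).
Step 2 — ω₀ = 1/√(0.123·1e-08) = 2.851e+04 rad/s.
Step 3 — f₀ = ω₀/(2π) = 4538 Hz.
Step 4 — Series Q: Q = ω₀L/R = 2.851e+04·0.123/1100 = 3.188.
Step 5 — 3dB bandwidth: Δω = ω₀/Q = 8943 rad/s; BW = Δω/(2π) = 1423 Hz.

(a) f₀ = 4538 Hz  (b) Q = 3.188  (c) BW = 1423 Hz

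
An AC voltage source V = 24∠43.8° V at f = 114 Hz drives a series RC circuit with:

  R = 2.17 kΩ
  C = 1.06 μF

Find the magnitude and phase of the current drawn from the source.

Step 1 — Angular frequency: ω = 2π·f = 2π·114 = 716.3 rad/s.
Step 2 — Component impedances:
  R: Z = R = 2170 Ω
  C: Z = 1/(jωC) = -j/(ω·C) = 0 - j1317 Ω
Step 3 — Series combination: Z_total = R + C = 2170 - j1317 Ω = 2538∠-31.3° Ω.
Step 4 — Source phasor: V = 24∠43.8° V = 17.32 + j16.61 V.
Step 5 — Ohm's law: I = V / Z_total = (17.32 + j16.61) / (2170 - j1317) = 0.002438 + j0.009135 A.
Step 6 — Convert to polar: |I| = 0.009455 A, ∠I = 75.1°.

I = 0.009455∠75.1° A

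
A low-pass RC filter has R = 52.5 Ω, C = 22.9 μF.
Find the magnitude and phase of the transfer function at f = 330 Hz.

Step 1 — Angular frequency: ω = 2π·330 = 2073 rad/s.
Step 2 — Transfer function: H(jω) = 1/(1 + jωRC).
Step 3 — Denominator: 1 + jωRC = 1 + j·2073·52.5·2.29e-05 = 1 + j2.493.
Step 4 — H = 0.1386 - j0.3455.
Step 5 — Magnitude: |H| = 0.3723 (-8.6 dB); phase: φ = -68.1°.

|H| = 0.3723 (-8.6 dB), φ = -68.1°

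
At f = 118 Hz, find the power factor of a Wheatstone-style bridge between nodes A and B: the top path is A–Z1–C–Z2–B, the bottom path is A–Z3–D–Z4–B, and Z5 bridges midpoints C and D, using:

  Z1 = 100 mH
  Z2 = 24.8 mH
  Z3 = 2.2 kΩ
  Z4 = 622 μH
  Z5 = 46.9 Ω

Step 1 — Angular frequency: ω = 2π·f = 2π·118 = 741.4 rad/s.
Step 2 — Component impedances:
  Z1: Z = jωL = j·741.4·0.1 = 0 + j74.14 Ω
  Z2: Z = jωL = j·741.4·0.0248 = 0 + j18.39 Ω
  Z3: Z = R = 2200 Ω
  Z4: Z = jωL = j·741.4·0.000622 = 0 + j0.4612 Ω
  Z5: Z = R = 46.9 Ω
Step 3 — Bridge requires nodal analysis (the Z5 bridge couples midpoints C and D, so the two paths cannot be reduced to a simple series/parallel combination). Setting node B to ground and injecting 1 A at node A, the 3-node admittance system at A, C, D solves to V_A = Z_AB = 9.829 + j89.37 Ω = 89.91∠83.7° Ω.
Step 4 — Power factor: PF = cos(φ) = Re(Z)/|Z| = 9.829/89.91 = 0.1093.
Step 5 — Type: Im(Z) = 89.37 ⇒ lagging (phase φ = 83.7°).

PF = 0.1093 (lagging, φ = 83.7°)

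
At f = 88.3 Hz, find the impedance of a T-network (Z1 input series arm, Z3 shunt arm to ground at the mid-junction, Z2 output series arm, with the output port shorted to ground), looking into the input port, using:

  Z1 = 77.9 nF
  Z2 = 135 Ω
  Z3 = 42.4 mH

Step 1 — Angular frequency: ω = 2π·f = 2π·88.3 = 554.8 rad/s.
Step 2 — Component impedances:
  Z1: Z = 1/(jωC) = -j/(ω·C) = 0 - j2.314e+04 Ω
  Z2: Z = R = 135 Ω
  Z3: Z = jωL = j·554.8·0.0424 = 0 + j23.52 Ω
Step 3 — With the output port shorted to ground, the output series arm Z2 runs from the junction to ground; the shunt arm Z3 also runs from the junction to ground. They appear in parallel: Z3 || Z2 = 3.978 + j22.83 Ω.
Step 4 — Series with input arm Z1: Z_in = Z1 + (Z3 || Z2) = 3.978 - j2.311e+04 Ω = 2.311e+04∠-90.0° Ω.

Z = 3.978 - j2.311e+04 Ω = 2.311e+04∠-90.0° Ω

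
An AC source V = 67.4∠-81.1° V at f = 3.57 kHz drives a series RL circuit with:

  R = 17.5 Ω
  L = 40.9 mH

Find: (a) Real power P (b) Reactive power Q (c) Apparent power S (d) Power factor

Step 1 — Angular frequency: ω = 2π·f = 2π·3570 = 2.243e+04 rad/s.
Step 2 — Component impedances:
  R: Z = R = 17.5 Ω
  L: Z = jωL = j·2.243e+04·0.0409 = 0 + j917.4 Ω
Step 3 — Series combination: Z_total = R + L = 17.5 + j917.4 Ω = 917.6∠88.9° Ω.
Step 4 — Source phasor: V = 67.4∠-81.1° V = 10.43 - j66.59 V.
Step 5 — Current: I = V / Z = -0.07234 - j0.01275 A = 0.07345∠-170.0° A.
Step 6 — Complex power: S = V·I* = 0.09442 + j4.95 VA.
Step 7 — Real power: P = Re(S) = 0.09442 W.
Step 8 — Reactive power: Q = Im(S) = 4.95 VAR.
Step 9 — Apparent power: |S| = 4.951 VA.
Step 10 — Power factor: PF = P/|S| = 0.01907 (lagging).

(a) P = 0.09442 W  (b) Q = 4.95 VAR  (c) S = 4.951 VA  (d) PF = 0.01907 (lagging)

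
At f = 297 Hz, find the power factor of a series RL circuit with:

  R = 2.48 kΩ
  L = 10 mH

Step 1 — Angular frequency: ω = 2π·f = 2π·297 = 1866 rad/s.
Step 2 — Component impedances:
  R: Z = R = 2480 Ω
  L: Z = jωL = j·1866·0.01 = 0 + j18.66 Ω
Step 3 — Series combination: Z_total = R + L = 2480 + j18.66 Ω = 2480∠0.4° Ω.
Step 4 — Power factor: PF = cos(φ) = Re(Z)/|Z| = 2480/2480 = 1.
Step 5 — Type: Im(Z) = 18.66 ⇒ lagging (phase φ = 0.4°).

PF = 1 (lagging, φ = 0.4°)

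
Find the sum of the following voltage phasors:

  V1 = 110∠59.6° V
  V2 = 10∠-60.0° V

Step 1 — Convert each phasor to rectangular form:
  V1 = 110·(cos(59.6°) + j·sin(59.6°)) = 55.66 + j94.88 V
  V2 = 10·(cos(-60.0°) + j·sin(-60.0°)) = 5 - j8.66 V
Step 2 — Sum components: V_total = 60.66 + j86.22 V.
Step 3 — Convert to polar: |V_total| = 105.4 V, ∠V_total = 54.9°.

V_total = 105.4∠54.9° V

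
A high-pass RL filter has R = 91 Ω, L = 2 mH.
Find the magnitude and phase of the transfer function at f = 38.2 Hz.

Step 1 — Angular frequency: ω = 2π·38.2 = 240 rad/s.
Step 2 — Transfer function: H(jω) = jωL/(R + jωL).
Step 3 — Numerator jωL = j·0.48; denominator R + jωL = 91 + j0.48.
Step 4 — H = 2.783e-05 + j0.005275.
Step 5 — Magnitude: |H| = 0.005275 (-45.6 dB); phase: φ = 89.7°.

|H| = 0.005275 (-45.6 dB), φ = 89.7°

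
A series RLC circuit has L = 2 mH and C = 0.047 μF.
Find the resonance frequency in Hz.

Step 1 — Resonance condition Im(Z)=0 gives ω₀ = 1/√(LC).
Step 2 — ω₀ = 1/√(0.002·4.7e-08) = 1.031e+05 rad/s.
Step 3 — f₀ = ω₀/(2π) = 1.642e+04 Hz.

f₀ = 1.642e+04 Hz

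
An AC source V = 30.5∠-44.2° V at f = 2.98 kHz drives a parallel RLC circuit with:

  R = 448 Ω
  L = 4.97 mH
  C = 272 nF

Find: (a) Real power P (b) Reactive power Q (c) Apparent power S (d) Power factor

Step 1 — Angular frequency: ω = 2π·f = 2π·2980 = 1.872e+04 rad/s.
Step 2 — Component impedances:
  R: Z = R = 448 Ω
  L: Z = jωL = j·1.872e+04·0.00497 = 0 + j93.06 Ω
  C: Z = 1/(jωC) = -j/(ω·C) = 0 - j196.4 Ω
Step 3 — Parallel combination: 1/Z_total = 1/R + 1/L + 1/C; Z_total = 60.43 + j153 Ω = 164.5∠68.5° Ω.
Step 4 — Source phasor: V = 30.5∠-44.2° V = 21.87 - j21.26 V.
Step 5 — Current: I = V / Z = -0.0714 - j0.1711 A = 0.1854∠-112.7° A.
Step 6 — Complex power: S = V·I* = 2.076 + j5.259 VA.
Step 7 — Real power: P = Re(S) = 2.076 W.
Step 8 — Reactive power: Q = Im(S) = 5.259 VAR.
Step 9 — Apparent power: |S| = 5.654 VA.
Step 10 — Power factor: PF = P/|S| = 0.3673 (lagging).

(a) P = 2.076 W  (b) Q = 5.259 VAR  (c) S = 5.654 VA  (d) PF = 0.3673 (lagging)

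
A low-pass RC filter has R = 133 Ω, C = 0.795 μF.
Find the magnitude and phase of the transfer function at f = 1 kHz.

Step 1 — Angular frequency: ω = 2π·1000 = 6283 rad/s.
Step 2 — Transfer function: H(jω) = 1/(1 + jωRC).
Step 3 — Denominator: 1 + jωRC = 1 + j·6283·133·7.95e-07 = 1 + j0.6644.
Step 4 — H = 0.6938 - j0.4609.
Step 5 — Magnitude: |H| = 0.8329 (-1.6 dB); phase: φ = -33.6°.

|H| = 0.8329 (-1.6 dB), φ = -33.6°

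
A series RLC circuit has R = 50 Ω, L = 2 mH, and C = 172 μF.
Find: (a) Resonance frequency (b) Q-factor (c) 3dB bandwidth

Step 1 — Resonance: ω₀ = 1/√(LC) = 1/√(0.002·0.000172) = 1705 rad/s.
Step 2 — f₀ = ω₀/(2π) = 271.4 Hz.
Step 3 — Series Q: Q = ω₀L/R = 1705·0.002/50 = 0.0682.
Step 4 — Bandwidth: Δω = ω₀/Q = 2.5e+04 rad/s; BW = Δω/(2π) = 3979 Hz.

(a) f₀ = 271.4 Hz  (b) Q = 0.0682  (c) BW = 3979 Hz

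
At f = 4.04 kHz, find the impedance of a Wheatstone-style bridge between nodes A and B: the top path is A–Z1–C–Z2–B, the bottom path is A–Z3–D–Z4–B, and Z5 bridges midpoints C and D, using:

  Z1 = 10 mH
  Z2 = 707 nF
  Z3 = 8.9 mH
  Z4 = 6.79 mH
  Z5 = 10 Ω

Step 1 — Angular frequency: ω = 2π·f = 2π·4040 = 2.538e+04 rad/s.
Step 2 — Component impedances:
  Z1: Z = jωL = j·2.538e+04·0.01 = 0 + j253.8 Ω
  Z2: Z = 1/(jωC) = -j/(ω·C) = 0 - j55.72 Ω
  Z3: Z = jωL = j·2.538e+04·0.0089 = 0 + j225.9 Ω
  Z4: Z = jωL = j·2.538e+04·0.00679 = 0 + j172.4 Ω
  Z5: Z = R = 10 Ω
Step 3 — Bridge requires nodal analysis (the Z5 bridge couples midpoints C and D, so the two paths cannot be reduced to a simple series/parallel combination). Setting node B to ground and injecting 1 A at node A, the 3-node admittance system at A, C, D solves to V_A = Z_AB = 10.02 + j38.26 Ω = 39.55∠75.3° Ω.

Z = 10.02 + j38.26 Ω = 39.55∠75.3° Ω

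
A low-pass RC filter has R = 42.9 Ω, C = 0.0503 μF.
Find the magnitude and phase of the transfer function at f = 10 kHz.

Step 1 — Angular frequency: ω = 2π·1e+04 = 6.283e+04 rad/s.
Step 2 — Transfer function: H(jω) = 1/(1 + jωRC).
Step 3 — Denominator: 1 + jωRC = 1 + j·6.283e+04·42.9·5.03e-08 = 1 + j0.1356.
Step 4 — H = 0.9819 - j0.1331.
Step 5 — Magnitude: |H| = 0.9909 (-0.1 dB); phase: φ = -7.7°.

|H| = 0.9909 (-0.1 dB), φ = -7.7°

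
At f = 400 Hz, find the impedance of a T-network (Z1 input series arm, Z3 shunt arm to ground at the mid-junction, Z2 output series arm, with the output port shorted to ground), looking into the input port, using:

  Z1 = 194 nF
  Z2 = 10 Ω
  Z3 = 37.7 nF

Step 1 — Angular frequency: ω = 2π·f = 2π·400 = 2513 rad/s.
Step 2 — Component impedances:
  Z1: Z = 1/(jωC) = -j/(ω·C) = 0 - j2051 Ω
  Z2: Z = R = 10 Ω
  Z3: Z = 1/(jωC) = -j/(ω·C) = 0 - j1.055e+04 Ω
Step 3 — With the output port shorted to ground, the output series arm Z2 runs from the junction to ground; the shunt arm Z3 also runs from the junction to ground. They appear in parallel: Z3 || Z2 = 10 - j0.009475 Ω.
Step 4 — Series with input arm Z1: Z_in = Z1 + (Z3 || Z2) = 10 - j2051 Ω = 2051∠-89.7° Ω.

Z = 10 - j2051 Ω = 2051∠-89.7° Ω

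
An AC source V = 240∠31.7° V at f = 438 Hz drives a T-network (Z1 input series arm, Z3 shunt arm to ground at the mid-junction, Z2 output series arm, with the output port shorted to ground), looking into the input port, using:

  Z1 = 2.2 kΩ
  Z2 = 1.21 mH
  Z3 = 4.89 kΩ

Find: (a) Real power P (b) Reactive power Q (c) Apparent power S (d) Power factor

Step 1 — Angular frequency: ω = 2π·f = 2π·438 = 2752 rad/s.
Step 2 — Component impedances:
  Z1: Z = R = 2200 Ω
  Z2: Z = jωL = j·2752·0.00121 = 0 + j3.33 Ω
  Z3: Z = R = 4890 Ω
Step 3 — With the output port shorted to ground, the output series arm Z2 runs from the junction to ground; the shunt arm Z3 also runs from the junction to ground. They appear in parallel: Z3 || Z2 = 0.002268 + j3.33 Ω.
Step 4 — Series with input arm Z1: Z_in = Z1 + (Z3 || Z2) = 2200 + j3.33 Ω = 2200∠0.1° Ω.
Step 5 — Source phasor: V = 240∠31.7° V = 204.2 + j126.1 V.
Step 6 — Current: I = V / Z = 0.0929 + j0.05718 A = 0.1091∠31.6° A.
Step 7 — Complex power: S = V·I* = 26.18 + j0.03963 VA.
Step 8 — Real power: P = Re(S) = 26.18 W.
Step 9 — Reactive power: Q = Im(S) = 0.03963 VAR.
Step 10 — Apparent power: |S| = 26.18 VA.
Step 11 — Power factor: PF = P/|S| = 1 (lagging).

(a) P = 26.18 W  (b) Q = 0.03963 VAR  (c) S = 26.18 VA  (d) PF = 1 (lagging)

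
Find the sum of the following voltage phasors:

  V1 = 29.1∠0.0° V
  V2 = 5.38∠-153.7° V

Step 1 — Convert each phasor to rectangular form:
  V1 = 29.1·(cos(0.0°) + j·sin(0.0°)) = 29.1 V
  V2 = 5.38·(cos(-153.7°) + j·sin(-153.7°)) = -4.823 - j2.384 V
Step 2 — Sum components: V_total = 24.28 - j2.384 V.
Step 3 — Convert to polar: |V_total| = 24.39 V, ∠V_total = -5.6°.

V_total = 24.39∠-5.6° V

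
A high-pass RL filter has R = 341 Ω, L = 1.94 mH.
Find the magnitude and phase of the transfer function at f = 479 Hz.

Step 1 — Angular frequency: ω = 2π·479 = 3010 rad/s.
Step 2 — Transfer function: H(jω) = jωL/(R + jωL).
Step 3 — Numerator jωL = j·5.839; denominator R + jωL = 341 + j5.839.
Step 4 — H = 0.0002931 + j0.01712.
Step 5 — Magnitude: |H| = 0.01712 (-35.3 dB); phase: φ = 89.0°.

|H| = 0.01712 (-35.3 dB), φ = 89.0°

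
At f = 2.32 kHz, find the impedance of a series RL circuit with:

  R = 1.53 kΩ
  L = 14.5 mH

Step 1 — Angular frequency: ω = 2π·f = 2π·2320 = 1.458e+04 rad/s.
Step 2 — Component impedances:
  R: Z = R = 1530 Ω
  L: Z = jωL = j·1.458e+04·0.0145 = 0 + j211.4 Ω
Step 3 — Series combination: Z_total = R + L = 1530 + j211.4 Ω = 1545∠7.9° Ω.

Z = 1530 + j211.4 Ω = 1545∠7.9° Ω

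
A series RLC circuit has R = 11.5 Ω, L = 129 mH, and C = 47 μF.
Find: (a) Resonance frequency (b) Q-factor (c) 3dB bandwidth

Step 1 — Resonance: ω₀ = 1/√(LC) = 1/√(0.129·4.7e-05) = 406.1 rad/s.
Step 2 — f₀ = ω₀/(2π) = 64.64 Hz.
Step 3 — Series Q: Q = ω₀L/R = 406.1·0.129/11.5 = 4.556.
Step 4 — Bandwidth: Δω = ω₀/Q = 89.15 rad/s; BW = Δω/(2π) = 14.19 Hz.

(a) f₀ = 64.64 Hz  (b) Q = 4.556  (c) BW = 14.19 Hz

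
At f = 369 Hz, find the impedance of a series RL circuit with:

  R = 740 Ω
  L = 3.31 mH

Step 1 — Angular frequency: ω = 2π·f = 2π·369 = 2318 rad/s.
Step 2 — Component impedances:
  R: Z = R = 740 Ω
  L: Z = jωL = j·2318·0.00331 = 0 + j7.674 Ω
Step 3 — Series combination: Z_total = R + L = 740 + j7.674 Ω = 740∠0.6° Ω.

Z = 740 + j7.674 Ω = 740∠0.6° Ω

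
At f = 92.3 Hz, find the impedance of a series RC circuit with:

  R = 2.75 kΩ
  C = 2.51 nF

Step 1 — Angular frequency: ω = 2π·f = 2π·92.3 = 579.9 rad/s.
Step 2 — Component impedances:
  R: Z = R = 2750 Ω
  C: Z = 1/(jωC) = -j/(ω·C) = 0 - j6.87e+05 Ω
Step 3 — Series combination: Z_total = R + C = 2750 - j6.87e+05 Ω = 6.87e+05∠-89.8° Ω.

Z = 2750 - j6.87e+05 Ω = 6.87e+05∠-89.8° Ω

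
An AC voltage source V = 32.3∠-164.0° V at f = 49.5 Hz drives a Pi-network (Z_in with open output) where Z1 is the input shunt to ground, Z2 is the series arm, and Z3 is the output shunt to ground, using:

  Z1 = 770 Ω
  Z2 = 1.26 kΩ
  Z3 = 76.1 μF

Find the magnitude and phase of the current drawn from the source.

Step 1 — Angular frequency: ω = 2π·f = 2π·49.5 = 311 rad/s.
Step 2 — Component impedances:
  Z1: Z = R = 770 Ω
  Z2: Z = R = 1260 Ω
  Z3: Z = 1/(jωC) = -j/(ω·C) = 0 - j42.25 Ω
Step 3 — With open output, the series arm Z2 and the output shunt Z3 appear in series to ground: Z2 + Z3 = 1260 - j42.25 Ω.
Step 4 — Parallel with input shunt Z1: Z_in = Z1 || (Z2 + Z3) = 478.1 - j6.076 Ω = 478.1∠-0.7° Ω.
Step 5 — Source phasor: V = 32.3∠-164.0° V = -31.05 - j8.903 V.
Step 6 — Ohm's law: I = V / Z_total = (-31.05 - j8.903) / (478.1 - j6.076) = -0.0647 - j0.01945 A.
Step 7 — Convert to polar: |I| = 0.06756 A, ∠I = -163.3°.

I = 0.06756∠-163.3° A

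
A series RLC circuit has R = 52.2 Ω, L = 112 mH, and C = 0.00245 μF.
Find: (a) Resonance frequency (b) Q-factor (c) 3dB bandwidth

Step 1 — Resonance: ω₀ = 1/√(LC) = 1/√(0.112·2.45e-09) = 6.037e+04 rad/s.
Step 2 — f₀ = ω₀/(2π) = 9608 Hz.
Step 3 — Series Q: Q = ω₀L/R = 6.037e+04·0.112/52.2 = 129.5.
Step 4 — Bandwidth: Δω = ω₀/Q = 466.1 rad/s; BW = Δω/(2π) = 74.18 Hz.

(a) f₀ = 9608 Hz  (b) Q = 129.5  (c) BW = 74.18 Hz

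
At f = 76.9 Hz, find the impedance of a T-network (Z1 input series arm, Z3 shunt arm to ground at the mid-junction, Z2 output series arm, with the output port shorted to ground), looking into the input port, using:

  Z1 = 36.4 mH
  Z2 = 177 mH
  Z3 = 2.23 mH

Step 1 — Angular frequency: ω = 2π·f = 2π·76.9 = 483.2 rad/s.
Step 2 — Component impedances:
  Z1: Z = jωL = j·483.2·0.0364 = 0 + j17.59 Ω
  Z2: Z = jωL = j·483.2·0.177 = 0 + j85.52 Ω
  Z3: Z = jωL = j·483.2·0.00223 = 0 + j1.077 Ω
Step 3 — With the output port shorted to ground, the output series arm Z2 runs from the junction to ground; the shunt arm Z3 also runs from the junction to ground. They appear in parallel: Z3 || Z2 = 0 + j1.064 Ω.
Step 4 — Series with input arm Z1: Z_in = Z1 + (Z3 || Z2) = 0 + j18.65 Ω = 18.65∠90.0° Ω.

Z = 0 + j18.65 Ω = 18.65∠90.0° Ω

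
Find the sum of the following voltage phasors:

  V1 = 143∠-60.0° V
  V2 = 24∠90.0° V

Step 1 — Convert each phasor to rectangular form:
  V1 = 143·(cos(-60.0°) + j·sin(-60.0°)) = 71.5 - j123.8 V
  V2 = 24·(cos(90.0°) + j·sin(90.0°)) = 0 + j24 V
Step 2 — Sum components: V_total = 71.5 - j99.84 V.
Step 3 — Convert to polar: |V_total| = 122.8 V, ∠V_total = -54.4°.

V_total = 122.8∠-54.4° V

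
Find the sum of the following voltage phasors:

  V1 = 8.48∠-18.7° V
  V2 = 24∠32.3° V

Step 1 — Convert each phasor to rectangular form:
  V1 = 8.48·(cos(-18.7°) + j·sin(-18.7°)) = 8.032 - j2.719 V
  V2 = 24·(cos(32.3°) + j·sin(32.3°)) = 20.29 + j12.82 V
Step 2 — Sum components: V_total = 28.32 + j10.11 V.
Step 3 — Convert to polar: |V_total| = 30.07 V, ∠V_total = 19.6°.

V_total = 30.07∠19.6° V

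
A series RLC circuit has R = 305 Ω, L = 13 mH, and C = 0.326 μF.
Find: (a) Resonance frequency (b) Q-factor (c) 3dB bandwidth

Step 1 — Resonance: ω₀ = 1/√(LC) = 1/√(0.013·3.26e-07) = 1.536e+04 rad/s.
Step 2 — f₀ = ω₀/(2π) = 2445 Hz.
Step 3 — Series Q: Q = ω₀L/R = 1.536e+04·0.013/305 = 0.6547.
Step 4 — Bandwidth: Δω = ω₀/Q = 2.346e+04 rad/s; BW = Δω/(2π) = 3734 Hz.

(a) f₀ = 2445 Hz  (b) Q = 0.6547  (c) BW = 3734 Hz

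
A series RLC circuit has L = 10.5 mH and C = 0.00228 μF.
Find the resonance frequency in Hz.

Step 1 — Resonance condition Im(Z)=0 gives ω₀ = 1/√(LC).
Step 2 — ω₀ = 1/√(0.0105·2.28e-09) = 2.044e+05 rad/s.
Step 3 — f₀ = ω₀/(2π) = 3.253e+04 Hz.

f₀ = 3.253e+04 Hz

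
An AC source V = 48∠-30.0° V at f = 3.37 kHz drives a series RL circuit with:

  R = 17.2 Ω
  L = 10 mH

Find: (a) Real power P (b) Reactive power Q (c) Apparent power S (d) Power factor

Step 1 — Angular frequency: ω = 2π·f = 2π·3370 = 2.117e+04 rad/s.
Step 2 — Component impedances:
  R: Z = R = 17.2 Ω
  L: Z = jωL = j·2.117e+04·0.01 = 0 + j211.7 Ω
Step 3 — Series combination: Z_total = R + L = 17.2 + j211.7 Ω = 212.4∠85.4° Ω.
Step 4 — Source phasor: V = 48∠-30.0° V = 41.57 - j24 V.
Step 5 — Current: I = V / Z = -0.09676 - j0.2042 A = 0.2259∠-115.4° A.
Step 6 — Complex power: S = V·I* = 0.8781 + j10.81 VA.
Step 7 — Real power: P = Re(S) = 0.8781 W.
Step 8 — Reactive power: Q = Im(S) = 10.81 VAR.
Step 9 — Apparent power: |S| = 10.85 VA.
Step 10 — Power factor: PF = P/|S| = 0.08096 (lagging).

(a) P = 0.8781 W  (b) Q = 10.81 VAR  (c) S = 10.85 VA  (d) PF = 0.08096 (lagging)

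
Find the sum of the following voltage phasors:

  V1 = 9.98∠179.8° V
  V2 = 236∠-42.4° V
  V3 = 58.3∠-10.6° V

Step 1 — Convert each phasor to rectangular form:
  V1 = 9.98·(cos(179.8°) + j·sin(179.8°)) = -9.98 + j0.03484 V
  V2 = 236·(cos(-42.4°) + j·sin(-42.4°)) = 174.3 - j159.1 V
  V3 = 58.3·(cos(-10.6°) + j·sin(-10.6°)) = 57.31 - j10.72 V
Step 2 — Sum components: V_total = 221.6 - j169.8 V.
Step 3 — Convert to polar: |V_total| = 279.2 V, ∠V_total = -37.5°.

V_total = 279.2∠-37.5° V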